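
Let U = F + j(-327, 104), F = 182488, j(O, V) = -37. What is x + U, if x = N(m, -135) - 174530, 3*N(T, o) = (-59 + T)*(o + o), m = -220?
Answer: 33031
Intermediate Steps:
N(T, o) = 2*o*(-59 + T)/3 (N(T, o) = ((-59 + T)*(o + o))/3 = ((-59 + T)*(2*o))/3 = (2*o*(-59 + T))/3 = 2*o*(-59 + T)/3)
U = 182451 (U = 182488 - 37 = 182451)
x = -149420 (x = (⅔)*(-135)*(-59 - 220) - 174530 = (⅔)*(-135)*(-279) - 174530 = 25110 - 174530 = -149420)
x + U = -149420 + 182451 = 33031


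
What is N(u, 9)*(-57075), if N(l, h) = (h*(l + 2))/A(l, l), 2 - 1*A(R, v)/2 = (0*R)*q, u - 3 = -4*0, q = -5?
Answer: -2568375/4 ≈ -6.4209e+5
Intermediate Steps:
u = 3 (u = 3 - 4*0 = 3 + 0 = 3)
A(R, v) = 4 (A(R, v) = 4 - 2*0*R*(-5) = 4 - 0*(-5) = 4 - 2*0 = 4 + 0 = 4)
N(l, h) = h*(2 + l)/4 (N(l, h) = (h*(l + 2))/4 = (h*(2 + l))*(¼) = h*(2 + l)/4)
N(u, 9)*(-57075) = ((¼)*9*(2 + 3))*(-57075) = ((¼)*9*5)*(-57075) = (45/4)*(-57075) = -2568375/4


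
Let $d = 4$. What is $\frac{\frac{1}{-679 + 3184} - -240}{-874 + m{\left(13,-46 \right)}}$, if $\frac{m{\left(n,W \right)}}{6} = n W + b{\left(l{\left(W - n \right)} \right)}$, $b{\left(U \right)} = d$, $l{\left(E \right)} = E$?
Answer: $- \frac{601201}{11117190} \approx -0.054079$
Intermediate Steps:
$b{\left(U \right)} = 4$
$m{\left(n,W \right)} = 24 + 6 W n$ ($m{\left(n,W \right)} = 6 \left(n W + 4\right) = 6 \left(W n + 4\right) = 6 \left(4 + W n\right) = 24 + 6 W n$)
$\frac{\frac{1}{-679 + 3184} - -240}{-874 + m{\left(13,-46 \right)}} = \frac{\frac{1}{-679 + 3184} - -240}{-874 + \left(24 + 6 \left(-46\right) 13\right)} = \frac{\frac{1}{2505} + 240}{-874 + \left(24 - 3588\right)} = \frac{\frac{1}{2505} + 240}{-874 - 3564} = \frac{601201}{2505 \left(-4438\right)} = \frac{601201}{2505} \left(- \frac{1}{4438}\right) = - \frac{601201}{11117190}$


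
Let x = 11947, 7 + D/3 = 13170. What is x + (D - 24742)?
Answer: 26694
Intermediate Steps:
D = 39489 (D = -21 + 3*13170 = -21 + 39510 = 39489)
x + (D - 24742) = 11947 + (39489 - 24742) = 11947 + 14747 = 26694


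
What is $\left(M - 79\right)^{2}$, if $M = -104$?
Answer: $33489$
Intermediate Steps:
$\left(M - 79\right)^{2} = \left(-104 - 79\right)^{2} = \left(-183\right)^{2} = 33489$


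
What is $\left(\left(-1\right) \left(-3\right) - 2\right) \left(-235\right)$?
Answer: $-235$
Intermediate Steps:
$\left(\left(-1\right) \left(-3\right) - 2\right) \left(-235\right) = \left(3 - 2\right) \left(-235\right) = 1 \left(-235\right) = -235$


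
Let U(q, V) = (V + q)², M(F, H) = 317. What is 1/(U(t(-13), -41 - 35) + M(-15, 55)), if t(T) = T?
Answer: 1/8238 ≈ 0.00012139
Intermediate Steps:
1/(U(t(-13), -41 - 35) + M(-15, 55)) = 1/(((-41 - 35) - 13)² + 317) = 1/((-76 - 13)² + 317) = 1/((-89)² + 317) = 1/(7921 + 317) = 1/8238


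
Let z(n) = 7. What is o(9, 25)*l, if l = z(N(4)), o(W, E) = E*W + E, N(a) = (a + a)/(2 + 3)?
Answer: 1750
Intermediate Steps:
N(a) = 2*a/5 (N(a) = (2*a)/5 = (2*a)*(⅕) = 2*a/5)
o(W, E) = E + E*W
l = 7
o(9, 25)*l = (25*(1 + 9))*7 = (25*10)*7 = 250*7 = 1750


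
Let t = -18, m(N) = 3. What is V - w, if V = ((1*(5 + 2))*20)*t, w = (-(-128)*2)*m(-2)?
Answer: -3288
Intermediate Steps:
w = 768 (w = -(-128)*2*3 = -32*(-8)*3 = 256*3 = 768)
V = -2520 (V = ((1*(5 + 2))*20)*(-18) = ((1*7)*20)*(-18) = (7*20)*(-18) = 140*(-18) = -2520)
V - w = -2520 - 1*768 = -2520 - 768 = -3288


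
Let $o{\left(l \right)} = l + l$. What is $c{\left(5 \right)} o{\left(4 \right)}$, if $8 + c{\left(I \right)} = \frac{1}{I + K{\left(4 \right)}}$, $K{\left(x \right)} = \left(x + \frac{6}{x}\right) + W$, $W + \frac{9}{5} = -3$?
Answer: $- \frac{3568}{57} \approx -62.596$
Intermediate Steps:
$W = - \frac{24}{5}$ ($W = - \frac{9}{5} - 3 = - \frac{24}{5} \approx -4.8$)
$o{\left(l \right)} = 2 l$
$K{\left(x \right)} = - \frac{24}{5} + x + \frac{6}{x}$ ($K{\left(x \right)} = \left(x + \frac{6}{x}\right) - \frac{24}{5} = - \frac{24}{5} + x + \frac{6}{x}$)
$c{\left(I \right)} = -8 + \frac{1}{\frac{7}{10} + I}$ ($c{\left(I \right)} = -8 + \frac{1}{I + \left(- \frac{24}{5} + 4 + \frac{6}{4}\right)} = -8 + \frac{1}{I + \left(- \frac{24}{5} + 4 + 6 \cdot \frac{1}{4}\right)} = -8 + \frac{1}{I + \left(- \frac{24}{5} + 4 + \frac{3}{2}\right)} = -8 + \frac{1}{I + \frac{7}{10}} = -8 + \frac{1}{\frac{7}{10} + I}$)
$c{\left(5 \right)} o{\left(4 \right)} = \frac{2 \left(-23 - 200\right)}{7 + 10 \cdot 5} \cdot 2 \cdot 4 = \frac{2 \left(-23 - 200\right)}{7 + 50} \cdot 8 = 2 \cdot \frac{1}{57} \left(-223\right) 8 = \left(- \frac{446}{57}\right) 8 = - \frac{3568}{57}$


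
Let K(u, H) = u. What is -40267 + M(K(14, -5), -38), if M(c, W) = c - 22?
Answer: -40275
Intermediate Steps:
M(c, W) = -22 + c
-40267 + M(K(14, -5), -38) = -40267 + (-22 + 14) = -40267 - 8 = -40275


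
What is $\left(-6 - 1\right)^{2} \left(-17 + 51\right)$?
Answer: $1666$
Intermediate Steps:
$\left(-6 - 1\right)^{2} \left(-17 + 51\right) = \left(-7\right)^{2} \cdot 34 = 49 \cdot 34 = 1666$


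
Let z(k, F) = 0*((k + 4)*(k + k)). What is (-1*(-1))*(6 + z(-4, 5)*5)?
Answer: 6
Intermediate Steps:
z(k, F) = 0 (z(k, F) = 0*((4 + k)*(2*k)) = 0*(2*k*(4 + k)) = 0)
(-1*(-1))*(6 + z(-4, 5)*5) = (-1*(-1))*(6 + 0*5) = 1*(6 + 0) = 1*6 = 6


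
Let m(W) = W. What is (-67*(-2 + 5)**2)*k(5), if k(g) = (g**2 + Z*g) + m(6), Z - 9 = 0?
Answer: -45828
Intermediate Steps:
Z = 9 (Z = 9 + 0 = 9)
k(g) = 6 + g**2 + 9*g (k(g) = (g**2 + 9*g) + 6 = 6 + g**2 + 9*g)
(-67*(-2 + 5)**2)*k(5) = (-67*(-2 + 5)**2)*(6 + 5**2 + 9*5) = (-67*3**2)*(6 + 25 + 45) = -67*9*76 = -603*76 = -45828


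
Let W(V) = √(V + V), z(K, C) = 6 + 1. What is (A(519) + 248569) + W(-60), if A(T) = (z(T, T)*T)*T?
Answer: 2134096 + 2*I*√30 ≈ 2.1341e+6 + 10.954*I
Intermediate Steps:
z(K, C) = 7
W(V) = √2*√V (W(V) = √(2*V) = √2*√V)
A(T) = 7*T² (A(T) = (7*T)*T = 7*T²)
(A(519) + 248569) + W(-60) = (7*519² + 248569) + √2*√(-60) = (7*269361 + 248569) + √2*(2*I*√15) = (1885527 + 248569) + 2*I*√30 = 2134096 + 2*I*√30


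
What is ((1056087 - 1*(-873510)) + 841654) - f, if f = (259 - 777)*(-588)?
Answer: 2466667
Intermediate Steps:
f = 304584 (f = -518*(-588) = 304584)
((1056087 - 1*(-873510)) + 841654) - f = ((1056087 - 1*(-873510)) + 841654) - 1*304584 = ((1056087 + 873510) + 841654) - 304584 = (1929597 + 841654) - 304584 = 2771251 - 304584 = 2466667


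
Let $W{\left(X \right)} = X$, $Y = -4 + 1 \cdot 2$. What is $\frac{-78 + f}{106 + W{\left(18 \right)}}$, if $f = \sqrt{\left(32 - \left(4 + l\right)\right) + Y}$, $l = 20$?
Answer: $- \frac{39}{62} + \frac{\sqrt{6}}{124} \approx -0.60928$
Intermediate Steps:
$Y = -2$ ($Y = -4 + 2 = -2$)
$f = \sqrt{6}$ ($f = \sqrt{\left(32 - \left(4 + 20\right)\right) - 2} = \sqrt{\left(32 - 24\right) - 2} = \sqrt{8 - 2} = \sqrt{6} \approx 2.4495$)
$\frac{-78 + f}{106 + W{\left(18 \right)}} = \frac{-78 + \sqrt{6}}{106 + 18} = \frac{-78 + \sqrt{6}}{124} = \left(-78 + \sqrt{6}\right) \frac{1}{124} = - \frac{39}{62} + \frac{\sqrt{6}}{124}$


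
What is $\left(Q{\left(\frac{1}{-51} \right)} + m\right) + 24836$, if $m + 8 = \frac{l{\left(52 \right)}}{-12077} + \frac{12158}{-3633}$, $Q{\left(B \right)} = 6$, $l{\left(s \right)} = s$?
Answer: $\frac{83804856224}{3375057} \approx 24831.0$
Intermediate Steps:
$m = - \frac{38309770}{3375057}$ ($m = -8 + \left(\frac{52}{-12077} + \frac{12158}{-3633}\right) = -8 + \left(52 \left(- \frac{1}{12077}\right) + 12158 \left(- \frac{1}{3633}\right)\right) = -8 - \frac{11309314}{3375057} = - \frac{38309770}{3375057} \approx -11.351$)
$\left(Q{\left(\frac{1}{-51} \right)} + m\right) + 24836 = \left(6 - \frac{38309770}{3375057}\right) + 24836 = - \frac{18059428}{3375057} + 24836 = \frac{83804856224}{3375057}$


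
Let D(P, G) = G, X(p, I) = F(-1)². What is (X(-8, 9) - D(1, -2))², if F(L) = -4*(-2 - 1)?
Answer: 21316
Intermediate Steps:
F(L) = 12 (F(L) = -4*(-3) = 12)
X(p, I) = 144 (X(p, I) = 12² = 144)
(X(-8, 9) - D(1, -2))² = (144 - 1*(-2))² = (144 + 2)² = 146² = 21316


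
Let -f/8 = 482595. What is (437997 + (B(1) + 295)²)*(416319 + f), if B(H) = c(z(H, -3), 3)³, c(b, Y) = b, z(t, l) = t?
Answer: -1810442967333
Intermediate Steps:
f = -3860760 (f = -8*482595 = -3860760)
B(H) = H³
(437997 + (B(1) + 295)²)*(416319 + f) = (437997 + (1³ + 295)²)*(416319 - 3860760) = (437997 + (1 + 295)²)*(-3444441) = (437997 + 296²)*(-3444441) = (437997 + 87616)*(-3444441) = 525613*(-3444441) = -1810442967333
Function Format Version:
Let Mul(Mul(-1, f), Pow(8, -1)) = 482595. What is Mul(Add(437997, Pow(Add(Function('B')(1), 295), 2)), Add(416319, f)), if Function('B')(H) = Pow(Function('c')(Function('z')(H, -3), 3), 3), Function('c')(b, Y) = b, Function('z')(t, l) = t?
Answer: -1810442967333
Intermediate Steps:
f = -3860760 (f = Mul(-8, 482595) = -3860760)
Function('B')(H) = Pow(H, 3)
Mul(Add(437997, Pow(Add(Function('B')(1), 295), 2)), Add(416319, f)) = Mul(Add(437997, Pow(Add(Pow(1, 3), 295), 2)), Add(416319, -3860760)) = Mul(Add(437997, Pow(Add(1, 295), 2)), -3444441) = Mul(Add(437997, Pow(296, 2)), -3444441) = Mul(Add(437997, 87616), -3444441) = Mul(525613, -3444441) = -1810442967333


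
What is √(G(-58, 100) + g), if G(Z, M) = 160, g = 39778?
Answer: √39938 ≈ 199.84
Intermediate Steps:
√(G(-58, 100) + g) = √(160 + 39778) = √39938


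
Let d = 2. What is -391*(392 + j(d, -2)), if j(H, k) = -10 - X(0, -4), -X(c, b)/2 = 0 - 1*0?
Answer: -149362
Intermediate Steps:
X(c, b) = 0 (X(c, b) = -2*(0 - 1*0) = -2*(0 + 0) = -2*0 = 0)
j(H, k) = -10 (j(H, k) = -10 - 1*0 = -10 + 0 = -10)
-391*(392 + j(d, -2)) = -391*(392 - 10) = -391*382 = -149362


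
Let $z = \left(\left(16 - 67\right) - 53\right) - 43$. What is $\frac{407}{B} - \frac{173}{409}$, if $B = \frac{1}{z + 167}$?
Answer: $\frac{3329087}{409} \approx 8139.6$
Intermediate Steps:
$z = -147$ ($z = \left(\left(16 - 67\right) - 53\right) - 43 = \left(-51 - 53\right) - 43 = -104 - 43 = -147$)
$B = \frac{1}{20}$ ($B = \frac{1}{-147 + 167} = \frac{1}{20} \approx 0.05$)
$\frac{407}{B} - \frac{173}{409} = 407 \frac{1}{\frac{1}{20}} - \frac{173}{409} = 407 \cdot 20 - \frac{173}{409} = 8140 - \frac{173}{409} = \frac{3329087}{409}$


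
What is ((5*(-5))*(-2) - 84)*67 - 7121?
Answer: -9399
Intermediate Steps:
((5*(-5))*(-2) - 84)*67 - 7121 = (-25*(-2) - 84)*67 - 7121 = (50 - 84)*67 - 7121 = -34*67 - 7121 = -2278 - 7121 = -9399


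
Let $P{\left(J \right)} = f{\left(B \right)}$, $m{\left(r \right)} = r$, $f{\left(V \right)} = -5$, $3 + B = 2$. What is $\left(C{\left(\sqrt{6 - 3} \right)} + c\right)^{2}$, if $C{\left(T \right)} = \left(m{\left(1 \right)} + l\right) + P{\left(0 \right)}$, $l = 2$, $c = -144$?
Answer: $21316$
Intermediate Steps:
$B = -1$ ($B = -3 + 2 = -1$)
$P{\left(J \right)} = -5$
$C{\left(T \right)} = -2$ ($C{\left(T \right)} = \left(1 + 2\right) - 5 = 3 - 5 = -2$)
$\left(C{\left(\sqrt{6 - 3} \right)} + c\right)^{2} = \left(-2 - 144\right)^{2} = \left(-146\right)^{2} = 21316$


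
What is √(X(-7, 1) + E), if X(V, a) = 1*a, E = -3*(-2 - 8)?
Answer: √31 ≈ 5.5678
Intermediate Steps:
E = 30 (E = -3*(-10) = 30)
X(V, a) = a
√(X(-7, 1) + E) = √(1 + 30) = √31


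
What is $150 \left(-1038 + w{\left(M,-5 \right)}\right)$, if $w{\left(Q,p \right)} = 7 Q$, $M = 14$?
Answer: $-141000$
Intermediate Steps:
$150 \left(-1038 + w{\left(M,-5 \right)}\right) = 150 \left(-1038 + 7 \cdot 14\right) = 150 \left(-1038 + 98\right) = 150 \left(-940\right) = -141000$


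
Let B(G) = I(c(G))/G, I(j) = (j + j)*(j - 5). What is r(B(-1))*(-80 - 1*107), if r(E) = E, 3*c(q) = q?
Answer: 5984/9 ≈ 664.89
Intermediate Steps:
c(q) = q/3
I(j) = 2*j*(-5 + j) (I(j) = (2*j)*(-5 + j) = 2*j*(-5 + j))
B(G) = -10/3 + 2*G/9 (B(G) = (2*(G/3)*(-5 + G/3))/G = (2*G*(-5 + G/3)/3)/G = -10/3 + 2*G/9)
r(B(-1))*(-80 - 1*107) = (-10/3 + (2/9)*(-1))*(-80 - 1*107) = (-10/3 - 2/9)*(-80 - 107) = -32/9*(-187) = 5984/9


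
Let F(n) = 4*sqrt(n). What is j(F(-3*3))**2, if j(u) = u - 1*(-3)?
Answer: -135 + 72*I ≈ -135.0 + 72.0*I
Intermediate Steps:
j(u) = 3 + u (j(u) = u + 3 = 3 + u)
j(F(-3*3))**2 = (3 + 4*sqrt(-3*3))**2 = (3 + 4*sqrt(-9))**2 = (3 + 4*(3*I))**2 = (3 + 12*I)**2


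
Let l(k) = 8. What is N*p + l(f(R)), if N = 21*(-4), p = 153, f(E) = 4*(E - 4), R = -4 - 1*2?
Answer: -12844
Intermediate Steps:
R = -6 (R = -4 - 2 = -6)
f(E) = -16 + 4*E (f(E) = 4*(-4 + E) = -16 + 4*E)
N = -84
N*p + l(f(R)) = -84*153 + 8 = -12852 + 8 = -12844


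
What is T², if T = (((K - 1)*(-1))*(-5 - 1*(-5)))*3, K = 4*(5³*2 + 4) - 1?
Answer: 0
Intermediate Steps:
K = 1015 (K = 4*(125*2 + 4) - 1 = 4*(250 + 4) - 1 = 4*254 - 1 = 1016 - 1 = 1015)
T = 0 (T = (((1015 - 1)*(-1))*(-5 - 1*(-5)))*3 = ((1014*(-1))*(-5 + 5))*3 = -1014*0*3 = 0*3 = 0)
T² = 0² = 0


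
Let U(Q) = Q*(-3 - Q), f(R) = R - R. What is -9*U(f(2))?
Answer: 0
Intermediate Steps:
f(R) = 0
-9*U(f(2)) = -(-9)*0*(3 + 0) = -(-9)*0*3 = -9*0 = 0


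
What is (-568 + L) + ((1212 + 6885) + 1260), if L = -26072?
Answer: -17283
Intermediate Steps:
(-568 + L) + ((1212 + 6885) + 1260) = (-568 - 26072) + ((1212 + 6885) + 1260) = -26640 + (8097 + 1260) = -26640 + 9357 = -17283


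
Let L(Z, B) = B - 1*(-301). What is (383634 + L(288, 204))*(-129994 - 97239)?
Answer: -87289057387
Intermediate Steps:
L(Z, B) = 301 + B (L(Z, B) = B + 301 = 301 + B)
(383634 + L(288, 204))*(-129994 - 97239) = (383634 + (301 + 204))*(-129994 - 97239) = (383634 + 505)*(-227233) = 384139*(-227233) = -87289057387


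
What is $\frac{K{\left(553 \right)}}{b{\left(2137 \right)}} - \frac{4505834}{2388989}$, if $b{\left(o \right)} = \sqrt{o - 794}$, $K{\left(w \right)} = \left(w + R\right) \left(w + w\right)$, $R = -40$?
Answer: $- \frac{4505834}{2388989} + \frac{7182 \sqrt{1343}}{17} \approx 15480.0$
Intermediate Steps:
$K{\left(w \right)} = 2 w \left(-40 + w\right)$ ($K{\left(w \right)} = \left(w - 40\right) \left(w + w\right) = \left(-40 + w\right) 2 w = 2 w \left(-40 + w\right)$)
$b{\left(o \right)} = \sqrt{-794 + o}$
$\frac{K{\left(553 \right)}}{b{\left(2137 \right)}} - \frac{4505834}{2388989} = \frac{2 \cdot 553 \left(-40 + 553\right)}{\sqrt{-794 + 2137}} - \frac{4505834}{2388989} = \frac{2 \cdot 553 \cdot 513}{\sqrt{1343}} - \frac{4505834}{2388989} = 567378 \frac{\sqrt{1343}}{1343} - \frac{4505834}{2388989} = \frac{7182 \sqrt{1343}}{17} - \frac{4505834}{2388989} = - \frac{4505834}{2388989} + \frac{7182 \sqrt{1343}}{17}$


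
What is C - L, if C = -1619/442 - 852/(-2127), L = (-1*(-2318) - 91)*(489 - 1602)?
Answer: 776753670735/313378 ≈ 2.4786e+6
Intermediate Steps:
L = -2478651 (L = (2318 - 91)*(-1113) = 2227*(-1113) = -2478651)
C = -1022343/313378 (C = -1619*1/442 - 852*(-1/2127) = -1619/442 + 284/709 = -1022343/313378 ≈ -3.2623)
C - L = -1022343/313378 - 1*(-2478651) = -1022343/313378 + 2478651 = 776753670735/313378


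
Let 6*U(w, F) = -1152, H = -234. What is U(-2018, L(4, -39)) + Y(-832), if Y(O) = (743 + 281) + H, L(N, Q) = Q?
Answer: 598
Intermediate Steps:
U(w, F) = -192 (U(w, F) = (⅙)*(-1152) = -192)
Y(O) = 790 (Y(O) = (743 + 281) - 234 = 1024 - 234 = 790)
U(-2018, L(4, -39)) + Y(-832) = -192 + 790 = 598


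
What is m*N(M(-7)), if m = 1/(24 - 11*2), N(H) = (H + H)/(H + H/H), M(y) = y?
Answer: 7/6 ≈ 1.1667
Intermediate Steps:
N(H) = 2*H/(1 + H) (N(H) = (2*H)/(H + 1) = (2*H)/(1 + H) = 2*H/(1 + H))
m = 1/2 (m = 1/(24 - 22) = 1/2 ≈ 0.50000)
m*N(M(-7)) = (2*(-7)/(1 - 7))/2 = (2*(-7)/(-6))/2 = (2*(-7)*(-1/6))/2 = (1/2)*(7/3) = 7/6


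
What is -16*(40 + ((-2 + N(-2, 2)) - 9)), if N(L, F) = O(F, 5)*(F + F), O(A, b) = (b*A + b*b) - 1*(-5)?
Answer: -3024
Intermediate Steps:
O(A, b) = 5 + b² + A*b (O(A, b) = (A*b + b²) + 5 = (b² + A*b) + 5 = 5 + b² + A*b)
N(L, F) = 2*F*(30 + 5*F) (N(L, F) = (5 + 5² + F*5)*(F + F) = (5 + 25 + 5*F)*(2*F) = (30 + 5*F)*(2*F) = 2*F*(30 + 5*F))
-16*(40 + ((-2 + N(-2, 2)) - 9)) = -16*(40 + ((-2 + 10*2*(6 + 2)) - 9)) = -16*(40 + ((-2 + 10*2*8) - 9)) = -16*(40 + ((-2 + 160) - 9)) = -16*(40 + (158 - 9)) = -16*(40 + 149) = -16*189 = -3024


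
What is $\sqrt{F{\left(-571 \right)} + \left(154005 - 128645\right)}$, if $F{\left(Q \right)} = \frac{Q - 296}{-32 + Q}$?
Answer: $\frac{\sqrt{1024627449}}{201} \approx 159.25$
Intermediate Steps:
$F{\left(Q \right)} = \frac{-296 + Q}{-32 + Q}$
$\sqrt{F{\left(-571 \right)} + \left(154005 - 128645\right)} = \sqrt{\frac{-296 - 571}{-32 - 571} + \left(154005 - 128645\right)} = \sqrt{\frac{1}{-603} \left(-867\right) + 25360} = \sqrt{\left(- \frac{1}{603}\right) \left(-867\right) + 25360} = \sqrt{\frac{289}{201} + 25360} = \sqrt{\frac{5097649}{201}} = \frac{\sqrt{1024627449}}{201}$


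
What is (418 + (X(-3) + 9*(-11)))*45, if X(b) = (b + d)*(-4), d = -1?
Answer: 15075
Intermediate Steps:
X(b) = 4 - 4*b (X(b) = (b - 1)*(-4) = (-1 + b)*(-4) = 4 - 4*b)
(418 + (X(-3) + 9*(-11)))*45 = (418 + ((4 - 4*(-3)) + 9*(-11)))*45 = (418 + ((4 + 12) - 99))*45 = (418 + (16 - 99))*45 = (418 - 83)*45 = 335*45 = 15075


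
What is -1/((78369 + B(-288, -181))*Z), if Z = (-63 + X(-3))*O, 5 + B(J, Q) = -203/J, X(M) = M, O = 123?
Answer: 16/10178634785 ≈ 1.5719e-9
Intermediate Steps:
B(J, Q) = -5 - 203/J
Z = -8118 (Z = (-63 - 3)*123 = -66*123 = -8118)
-1/((78369 + B(-288, -181))*Z) = -1/((78369 + (-5 - 203/(-288)))*(-8118)) = -(-1)/((78369 + (-5 - 203*(-1/288)))*8118) = -(-1)/((78369 + (-5 + 203/288))*8118) = -(-1)/((78369 - 1237/288)*8118) = -(-1)/(22569035/288*8118) = -288*(-1)/(22569035*8118) = -1*(-16/10178634785) = 16/10178634785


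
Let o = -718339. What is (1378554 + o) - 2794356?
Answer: -2134141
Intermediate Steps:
(1378554 + o) - 2794356 = (1378554 - 718339) - 2794356 = 660215 - 2794356 = -2134141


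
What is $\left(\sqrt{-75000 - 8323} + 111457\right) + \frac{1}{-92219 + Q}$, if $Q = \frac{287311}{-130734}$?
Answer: $\frac{1343775308044315}{12056446057} + i \sqrt{83323} \approx 1.1146 \cdot 10^{5} + 288.66 i$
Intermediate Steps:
$Q = - \frac{287311}{130734}$ ($Q = 287311 \left(- \frac{1}{130734}\right) = - \frac{287311}{130734} \approx -2.1977$)
$\left(\sqrt{-75000 - 8323} + 111457\right) + \frac{1}{-92219 + Q} = \left(\sqrt{-75000 - 8323} + 111457\right) + \frac{1}{-92219 - \frac{287311}{130734}} = \left(\sqrt{-83323} + 111457\right) + \frac{1}{- \frac{12056446057}{130734}} = \left(i \sqrt{83323} + 111457\right) - \frac{130734}{12056446057} = \left(111457 + i \sqrt{83323}\right) - \frac{130734}{12056446057} = \frac{1343775308044315}{12056446057} + i \sqrt{83323}$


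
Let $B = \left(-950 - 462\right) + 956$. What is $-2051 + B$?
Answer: $-2507$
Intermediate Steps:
$B = -456$ ($B = \left(-950 - 462\right) + 956 = -1412 + 956 = -456$)
$-2051 + B = -2051 - 456 = -2507$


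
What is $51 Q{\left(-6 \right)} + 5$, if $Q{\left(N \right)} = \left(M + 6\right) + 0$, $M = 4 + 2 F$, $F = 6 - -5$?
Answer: $1637$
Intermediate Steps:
$F = 11$ ($F = 6 + 5 = 11$)
$M = 26$ ($M = 4 + 2 \cdot 11 = 4 + 22 = 26$)
$Q{\left(N \right)} = 32$ ($Q{\left(N \right)} = \left(26 + 6\right) + 0 = 32 + 0 = 32$)
$51 Q{\left(-6 \right)} + 5 = 51 \cdot 32 + 5 = 1632 + 5 = 1637$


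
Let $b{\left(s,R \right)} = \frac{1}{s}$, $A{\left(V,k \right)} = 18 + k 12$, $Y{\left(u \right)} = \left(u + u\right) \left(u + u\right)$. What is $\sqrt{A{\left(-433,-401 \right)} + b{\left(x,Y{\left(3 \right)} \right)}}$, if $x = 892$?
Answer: $\frac{i \sqrt{953603081}}{446} \approx 69.239 i$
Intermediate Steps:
$Y{\left(u \right)} = 4 u^{2}$ ($Y{\left(u \right)} = 2 u 2 u = 4 u^{2}$)
$A{\left(V,k \right)} = 18 + 12 k$
$\sqrt{A{\left(-433,-401 \right)} + b{\left(x,Y{\left(3 \right)} \right)}} = \sqrt{\left(18 + 12 \left(-401\right)\right) + \frac{1}{892}} = \sqrt{\left(18 - 4812\right) + \frac{1}{892}} = \sqrt{-4794 + \frac{1}{892}} = \sqrt{- \frac{4276247}{892}} = \frac{i \sqrt{953603081}}{446}$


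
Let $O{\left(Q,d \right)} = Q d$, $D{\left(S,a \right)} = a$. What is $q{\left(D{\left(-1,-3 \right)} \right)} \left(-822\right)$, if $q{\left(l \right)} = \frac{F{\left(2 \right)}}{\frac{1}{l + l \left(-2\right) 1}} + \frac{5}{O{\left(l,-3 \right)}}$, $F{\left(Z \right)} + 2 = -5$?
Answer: $\frac{50416}{3} \approx 16805.0$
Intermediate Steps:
$F{\left(Z \right)} = -7$ ($F{\left(Z \right)} = -2 - 5 = -7$)
$q{\left(l \right)} = 7 l - \frac{5}{3 l}$ ($q{\left(l \right)} = - \frac{7}{\frac{1}{l + l \left(-2\right) 1}} + \frac{5}{l \left(-3\right)} = - \frac{7}{\frac{1}{l + - 2 l 1}} + \frac{5}{\left(-3\right) l} = - \frac{7}{\frac{1}{l - 2 l}} + 5 \left(- \frac{1}{3 l}\right) = - \frac{7}{\frac{1}{\left(-1\right) l}} - \frac{5}{3 l} = - \frac{7}{\left(-1\right) \frac{1}{l}} - \frac{5}{3 l} = - 7 \left(- l\right) - \frac{5}{3 l} = 7 l - \frac{5}{3 l}$)
$q{\left(D{\left(-1,-3 \right)} \right)} \left(-822\right) = \left(7 \left(-3\right) - \frac{5}{3 \left(-3\right)}\right) \left(-822\right) = \left(-21 - - \frac{5}{9}\right) \left(-822\right) = \left(-21 + \frac{5}{9}\right) \left(-822\right) = \left(- \frac{184}{9}\right) \left(-822\right) = \frac{50416}{3}$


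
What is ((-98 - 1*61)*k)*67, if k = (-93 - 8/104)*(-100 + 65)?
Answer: -451154550/13 ≈ -3.4704e+7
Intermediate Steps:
k = 42350/13 (k = (-93 - 8*1/104)*(-35) = (-93 - 1/13)*(-35) = -1210/13*(-35) = 42350/13 ≈ 3257.7)
((-98 - 1*61)*k)*67 = ((-98 - 1*61)*(42350/13))*67 = ((-98 - 61)*(42350/13))*67 = -159*42350/13*67 = -6733650/13*67 = -451154550/13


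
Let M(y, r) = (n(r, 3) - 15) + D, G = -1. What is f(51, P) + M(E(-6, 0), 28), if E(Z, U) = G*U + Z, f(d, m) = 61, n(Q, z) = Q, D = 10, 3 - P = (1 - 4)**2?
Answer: 84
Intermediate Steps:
P = -6 (P = 3 - (1 - 4)**2 = 3 - 1*(-3)**2 = 3 - 1*9 = 3 - 9 = -6)
E(Z, U) = Z - U (E(Z, U) = -U + Z = Z - U)
M(y, r) = -5 + r (M(y, r) = (r - 15) + 10 = (-15 + r) + 10 = -5 + r)
f(51, P) + M(E(-6, 0), 28) = 61 + (-5 + 28) = 61 + 23 = 84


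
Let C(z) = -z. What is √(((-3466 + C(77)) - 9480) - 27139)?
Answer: I*√40162 ≈ 200.4*I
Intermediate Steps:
√(((-3466 + C(77)) - 9480) - 27139) = √(((-3466 - 1*77) - 9480) - 27139) = √(((-3466 - 77) - 9480) - 27139) = √((-3543 - 9480) - 27139) = √(-13023 - 27139) = √(-40162) = I*√40162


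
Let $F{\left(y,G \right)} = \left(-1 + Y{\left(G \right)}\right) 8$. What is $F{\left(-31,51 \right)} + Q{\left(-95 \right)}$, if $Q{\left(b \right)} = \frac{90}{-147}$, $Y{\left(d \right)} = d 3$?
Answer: $\frac{59554}{49} \approx 1215.4$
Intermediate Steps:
$Y{\left(d \right)} = 3 d$
$Q{\left(b \right)} = - \frac{30}{49}$ ($Q{\left(b \right)} = 90 \left(- \frac{1}{147}\right) = - \frac{30}{49}$)
$F{\left(y,G \right)} = -8 + 24 G$ ($F{\left(y,G \right)} = \left(-1 + 3 G\right) 8 = -8 + 24 G$)
$F{\left(-31,51 \right)} + Q{\left(-95 \right)} = \left(-8 + 24 \cdot 51\right) - \frac{30}{49} = \left(-8 + 1224\right) - \frac{30}{49} = 1216 - \frac{30}{49} = \frac{59554}{49}$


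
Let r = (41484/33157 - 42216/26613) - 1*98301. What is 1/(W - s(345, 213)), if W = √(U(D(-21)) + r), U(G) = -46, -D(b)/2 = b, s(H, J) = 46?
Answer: -13530244362/29549858131601 - I*√8508602082787051653903/29549858131601 ≈ -0.00045788 - 0.0031216*I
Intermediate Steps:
D(b) = -2*b
r = -28913936646587/294135747 (r = (41484*(1/33157) - 42216*1/26613) - 98301 = (41484/33157 - 14072/8871) - 98301 = -98580740/294135747 - 98301 = -28913936646587/294135747 ≈ -98301.)
W = I*√8508602082787051653903/294135747 (W = √(-46 - 28913936646587/294135747) = √(-28927466890949/294135747) = I*√8508602082787051653903/294135747 ≈ 313.6*I)
1/(W - s(345, 213)) = 1/(I*√8508602082787051653903/294135747 - 1*46) = 1/(I*√8508602082787051653903/294135747 - 46) = 1/(-46 + I*√8508602082787051653903/294135747)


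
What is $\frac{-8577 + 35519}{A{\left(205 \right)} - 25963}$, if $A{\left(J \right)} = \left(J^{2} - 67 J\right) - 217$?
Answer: $\frac{13471}{1055} \approx 12.769$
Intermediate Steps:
$A{\left(J \right)} = -217 + J^{2} - 67 J$
$\frac{-8577 + 35519}{A{\left(205 \right)} - 25963} = \frac{-8577 + 35519}{\left(-217 + 205^{2} - 13735\right) - 25963} = \frac{26942}{\left(-217 + 42025 - 13735\right) - 25963} = \frac{26942}{28073 - 25963} = \frac{26942}{2110} = 26942 \cdot \frac{1}{2110} = \frac{13471}{1055}$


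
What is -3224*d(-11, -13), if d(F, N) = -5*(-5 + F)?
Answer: -257920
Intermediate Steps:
d(F, N) = 25 - 5*F
-3224*d(-11, -13) = -3224*(25 - 5*(-11)) = -3224*(25 + 55) = -3224*80 = -257920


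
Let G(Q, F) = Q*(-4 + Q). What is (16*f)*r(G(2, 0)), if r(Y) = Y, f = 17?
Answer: -1088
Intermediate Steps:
(16*f)*r(G(2, 0)) = (16*17)*(2*(-4 + 2)) = 272*(2*(-2)) = 272*(-4) = -1088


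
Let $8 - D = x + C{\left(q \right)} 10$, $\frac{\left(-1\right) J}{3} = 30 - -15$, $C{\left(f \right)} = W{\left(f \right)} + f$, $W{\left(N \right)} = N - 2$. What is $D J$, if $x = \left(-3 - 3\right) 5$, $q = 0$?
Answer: $-7830$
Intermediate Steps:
$W{\left(N \right)} = -2 + N$
$C{\left(f \right)} = -2 + 2 f$ ($C{\left(f \right)} = \left(-2 + f\right) + f = -2 + 2 f$)
$x = -30$ ($x = \left(-6\right) 5 = -30$)
$J = -135$ ($J = - 3 \left(30 - -15\right) = - 3 \left(30 + 15\right) = \left(-3\right) 45 = -135$)
$D = 58$ ($D = 8 - \left(-30 + \left(-2 + 2 \cdot 0\right) 10\right) = 8 - \left(-30 + \left(-2 + 0\right) 10\right) = 8 - \left(-30 - 20\right) = 8 - -50 = 8 + 50 = 58$)
$D J = 58 \left(-135\right) = -7830$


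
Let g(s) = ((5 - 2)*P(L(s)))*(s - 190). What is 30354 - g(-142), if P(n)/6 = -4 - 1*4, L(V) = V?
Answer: -17454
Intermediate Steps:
P(n) = -48 (P(n) = 6*(-4 - 1*4) = 6*(-4 - 4) = 6*(-8) = -48)
g(s) = 27360 - 144*s (g(s) = ((5 - 2)*(-48))*(s - 190) = (3*(-48))*(-190 + s) = -144*(-190 + s) = 27360 - 144*s)
30354 - g(-142) = 30354 - (27360 - 144*(-142)) = 30354 - (27360 + 20448) = 30354 - 1*47808 = 30354 - 47808 = -17454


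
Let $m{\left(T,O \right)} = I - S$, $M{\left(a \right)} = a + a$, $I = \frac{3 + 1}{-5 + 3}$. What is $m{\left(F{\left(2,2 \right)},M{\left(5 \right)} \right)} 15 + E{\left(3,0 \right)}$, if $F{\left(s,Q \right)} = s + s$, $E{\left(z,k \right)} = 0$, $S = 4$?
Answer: $-90$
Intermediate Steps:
$I = -2$ ($I = \frac{4}{-2} = 4 \left(- \frac{1}{2}\right) = -2$)
$M{\left(a \right)} = 2 a$
$F{\left(s,Q \right)} = 2 s$
$m{\left(T,O \right)} = -6$ ($m{\left(T,O \right)} = -2 - 4 = -6$)
$m{\left(F{\left(2,2 \right)},M{\left(5 \right)} \right)} 15 + E{\left(3,0 \right)} = \left(-6\right) 15 + 0 = -90 + 0 = -90$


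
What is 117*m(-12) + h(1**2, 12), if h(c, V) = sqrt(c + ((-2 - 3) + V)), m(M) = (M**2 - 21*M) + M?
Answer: 44928 + 2*sqrt(2) ≈ 44931.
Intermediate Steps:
m(M) = M**2 - 20*M
h(c, V) = sqrt(-5 + V + c) (h(c, V) = sqrt(c + (-5 + V)) = sqrt(-5 + V + c))
117*m(-12) + h(1**2, 12) = 117*(-12*(-20 - 12)) + sqrt(-5 + 12 + 1**2) = 117*(-12*(-32)) + sqrt(-5 + 12 + 1) = 117*384 + sqrt(8) = 44928 + 2*sqrt(2)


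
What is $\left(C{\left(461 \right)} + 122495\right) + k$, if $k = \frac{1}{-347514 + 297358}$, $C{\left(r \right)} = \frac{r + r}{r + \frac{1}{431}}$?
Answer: $\frac{305188901758285}{2491398988} \approx 1.225 \cdot 10^{5}$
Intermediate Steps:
$C{\left(r \right)} = \frac{2 r}{\frac{1}{431} + r}$ ($C{\left(r \right)} = \frac{2 r}{r + \frac{1}{431}} = \frac{2 r}{\frac{1}{431} + r}$)
$k = - \frac{1}{50156}$ ($k = \frac{1}{-50156} = - \frac{1}{50156} \approx -1.9938 \cdot 10^{-5}$)
$\left(C{\left(461 \right)} + 122495\right) + k = \left(862 \cdot 461 \frac{1}{1 + 431 \cdot 461} + 122495\right) - \frac{1}{50156} = \left(862 \cdot 461 \frac{1}{1 + 198691} + 122495\right) - \frac{1}{50156} = \left(862 \cdot 461 \cdot \frac{1}{198692} + 122495\right) - \frac{1}{50156} = \left(\frac{198691}{99346} + 122495\right) - \frac{1}{50156} = \frac{12169586961}{99346} - \frac{1}{50156} = \frac{305188901758285}{2491398988}$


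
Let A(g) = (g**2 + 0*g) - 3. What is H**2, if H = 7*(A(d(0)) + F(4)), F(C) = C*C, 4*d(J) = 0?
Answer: 8281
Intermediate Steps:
d(J) = 0 (d(J) = (1/4)*0 = 0)
A(g) = -3 + g**2 (A(g) = (g**2 + 0) - 3 = g**2 - 3 = -3 + g**2)
F(C) = C**2
H = 91 (H = 7*((-3 + 0**2) + 4**2) = 7*((-3 + 0) + 16) = 7*(-3 + 16) = 7*13 = 91)
H**2 = 91**2 = 8281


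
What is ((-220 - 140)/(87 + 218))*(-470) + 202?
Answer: 46162/61 ≈ 756.75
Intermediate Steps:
((-220 - 140)/(87 + 218))*(-470) + 202 = -360/305*(-470) + 202 = -360*1/305*(-470) + 202 = -72/61*(-470) + 202 = 33840/61 + 202 = 46162/61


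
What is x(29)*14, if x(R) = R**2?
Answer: 11774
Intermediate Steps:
x(29)*14 = 29**2*14 = 841*14 = 11774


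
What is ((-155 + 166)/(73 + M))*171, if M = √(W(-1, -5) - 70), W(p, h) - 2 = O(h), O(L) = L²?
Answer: 137313/5372 - 1881*I*√43/5372 ≈ 25.561 - 2.2961*I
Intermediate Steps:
W(p, h) = 2 + h²
M = I*√43 (M = √((2 + (-5)²) - 70) = √((2 + 25) - 70) = √(27 - 70) = √(-43) = I*√43 ≈ 6.5574*I)
((-155 + 166)/(73 + M))*171 = ((-155 + 166)/(73 + I*√43))*171 = (11/(73 + I*√43))*171 = 1881/(73 + I*√43)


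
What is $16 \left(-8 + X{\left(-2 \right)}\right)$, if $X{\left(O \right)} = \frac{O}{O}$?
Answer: $-112$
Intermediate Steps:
$X{\left(O \right)} = 1$
$16 \left(-8 + X{\left(-2 \right)}\right) = 16 \left(-8 + 1\right) = 16 \left(-7\right) = -112$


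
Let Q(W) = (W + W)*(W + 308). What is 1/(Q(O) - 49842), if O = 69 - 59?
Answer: -1/43482 ≈ -2.2998e-5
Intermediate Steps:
O = 10
Q(W) = 2*W*(308 + W) (Q(W) = (2*W)*(308 + W) = 2*W*(308 + W))
1/(Q(O) - 49842) = 1/(2*10*(308 + 10) - 49842) = 1/(2*10*318 - 49842) = 1/(6360 - 49842) = 1/(-43482) = -1/43482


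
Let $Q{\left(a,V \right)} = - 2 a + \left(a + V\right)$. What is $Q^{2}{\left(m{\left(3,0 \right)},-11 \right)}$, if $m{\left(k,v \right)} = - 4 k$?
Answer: $1$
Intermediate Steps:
$Q{\left(a,V \right)} = V - a$ ($Q{\left(a,V \right)} = - 2 a + \left(V + a\right) = V - a$)
$Q^{2}{\left(m{\left(3,0 \right)},-11 \right)} = \left(-11 - \left(-4\right) 3\right)^{2} = \left(-11 - -12\right)^{2} = \left(-11 + 12\right)^{2} = 1^{2} = 1$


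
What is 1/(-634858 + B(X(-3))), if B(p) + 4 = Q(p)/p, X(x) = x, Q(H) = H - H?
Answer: -1/634862 ≈ -1.5751e-6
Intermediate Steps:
Q(H) = 0
B(p) = -4 (B(p) = -4 + 0/p = -4 + 0 = -4)
1/(-634858 + B(X(-3))) = 1/(-634858 - 4) = 1/(-634862) = -1/634862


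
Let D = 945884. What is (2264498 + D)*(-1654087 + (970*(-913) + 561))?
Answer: -8151596509952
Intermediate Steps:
(2264498 + D)*(-1654087 + (970*(-913) + 561)) = (2264498 + 945884)*(-1654087 + (970*(-913) + 561)) = 3210382*(-1654087 + (-885610 + 561)) = 3210382*(-1654087 - 885049) = 3210382*(-2539136) = -8151596509952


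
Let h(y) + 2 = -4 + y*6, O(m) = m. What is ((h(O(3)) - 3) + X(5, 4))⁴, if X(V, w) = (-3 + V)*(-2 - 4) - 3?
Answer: 1296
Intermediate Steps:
h(y) = -6 + 6*y (h(y) = -2 + (-4 + y*6) = -2 + (-4 + 6*y) = -6 + 6*y)
X(V, w) = 15 - 6*V (X(V, w) = (-3 + V)*(-6) - 3 = (18 - 6*V) - 3 = 15 - 6*V)
((h(O(3)) - 3) + X(5, 4))⁴ = (((-6 + 6*3) - 3) + (15 - 6*5))⁴ = (((-6 + 18) - 3) + (15 - 30))⁴ = ((12 - 3) - 15)⁴ = (9 - 15)⁴ = (-6)⁴ = 1296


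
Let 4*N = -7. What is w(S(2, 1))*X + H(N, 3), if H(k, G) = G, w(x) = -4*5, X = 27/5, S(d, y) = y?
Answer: -105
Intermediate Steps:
X = 27/5 (X = 27*(1/5) = 27/5 ≈ 5.4000)
w(x) = -20
N = -7/4 (N = (1/4)*(-7) = -7/4 ≈ -1.7500)
w(S(2, 1))*X + H(N, 3) = -20*27/5 + 3 = -108 + 3 = -105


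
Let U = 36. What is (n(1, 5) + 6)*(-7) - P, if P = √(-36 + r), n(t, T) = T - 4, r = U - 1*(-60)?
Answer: -49 - 2*√15 ≈ -56.746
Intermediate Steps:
r = 96 (r = 36 - 1*(-60) = 36 + 60 = 96)
n(t, T) = -4 + T
P = 2*√15 (P = √(-36 + 96) = √60 = 2*√15 ≈ 7.7460)
(n(1, 5) + 6)*(-7) - P = ((-4 + 5) + 6)*(-7) - 2*√15 = (1 + 6)*(-7) - 2*√15 = 7*(-7) - 2*√15 = -49 - 2*√15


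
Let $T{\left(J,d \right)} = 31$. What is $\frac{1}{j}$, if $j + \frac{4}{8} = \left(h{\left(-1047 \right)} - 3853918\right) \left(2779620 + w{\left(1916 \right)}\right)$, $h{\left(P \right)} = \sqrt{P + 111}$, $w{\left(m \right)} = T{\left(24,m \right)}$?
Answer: $- \frac{14283396030158}{153011551625392607217016371} - \frac{22237208 i \sqrt{26}}{153011551625392607217016371} \approx -9.3349 \cdot 10^{-14} - 7.4104 \cdot 10^{-19} i$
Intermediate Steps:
$w{\left(m \right)} = 31$
$h{\left(P \right)} = \sqrt{111 + P}$
$j = - \frac{21425094045237}{2} + 16677906 i \sqrt{26}$ ($j = - \frac{1}{2} + \left(\sqrt{111 - 1047} - 3853918\right) \left(2779620 + 31\right) = - \frac{1}{2} + \left(\sqrt{-936} - 3853918\right) 2779651 = - \frac{1}{2} + \left(6 i \sqrt{26} - 3853918\right) 2779651 = - \frac{1}{2} + \left(-3853918 + 6 i \sqrt{26}\right) 2779651 = - \frac{1}{2} - \left(10712547022618 - 16677906 i \sqrt{26}\right) = - \frac{21425094045237}{2} + 16677906 i \sqrt{26} \approx -1.0713 \cdot 10^{13} + 8.5041 \cdot 10^{7} i$)
$\frac{1}{j} = \frac{1}{- \frac{21425094045237}{2} + 16677906 i \sqrt{26}}$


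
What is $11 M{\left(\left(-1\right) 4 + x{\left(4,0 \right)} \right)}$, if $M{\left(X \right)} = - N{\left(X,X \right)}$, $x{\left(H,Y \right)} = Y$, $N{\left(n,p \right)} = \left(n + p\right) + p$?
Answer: $132$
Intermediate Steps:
$N{\left(n,p \right)} = n + 2 p$
$M{\left(X \right)} = - 3 X$ ($M{\left(X \right)} = - (X + 2 X) = - 3 X$)
$11 M{\left(\left(-1\right) 4 + x{\left(4,0 \right)} \right)} = 11 \left(- 3 \left(\left(-1\right) 4 + 0\right)\right) = 11 \left(- 3 \left(-4 + 0\right)\right) = 11 \left(\left(-3\right) \left(-4\right)\right) = 11 \cdot 12 = 132$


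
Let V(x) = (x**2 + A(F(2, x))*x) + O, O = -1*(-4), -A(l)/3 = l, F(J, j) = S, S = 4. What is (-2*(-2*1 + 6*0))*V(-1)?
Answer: 68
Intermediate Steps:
F(J, j) = 4
A(l) = -3*l
O = 4
V(x) = 4 + x**2 - 12*x (V(x) = (x**2 + (-3*4)*x) + 4 = (x**2 - 12*x) + 4 = 4 + x**2 - 12*x)
(-2*(-2*1 + 6*0))*V(-1) = (-2*(-2*1 + 6*0))*(4 + (-1)**2 - 12*(-1)) = (-2*(-2 + 0))*(4 + 1 + 12) = -2*(-2)*17 = 4*17 = 68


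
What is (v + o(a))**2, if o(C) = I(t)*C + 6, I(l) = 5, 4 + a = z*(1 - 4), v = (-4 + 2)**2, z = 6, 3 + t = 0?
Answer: 10000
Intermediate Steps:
t = -3 (t = -3 + 0 = -3)
v = 4 (v = (-2)**2 = 4)
a = -22 (a = -4 + 6*(1 - 4) = -4 + 6*(-3) = -4 - 18 = -22)
o(C) = 6 + 5*C (o(C) = 5*C + 6 = 6 + 5*C)
(v + o(a))**2 = (4 + (6 + 5*(-22)))**2 = (4 + (6 - 110))**2 = (4 - 104)**2 = (-100)**2 = 10000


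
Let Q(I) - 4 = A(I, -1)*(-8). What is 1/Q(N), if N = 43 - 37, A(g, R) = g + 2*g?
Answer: -1/140 ≈ -0.0071429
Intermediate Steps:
A(g, R) = 3*g
N = 6
Q(I) = 4 - 24*I (Q(I) = 4 + (3*I)*(-8) = 4 - 24*I)
1/Q(N) = 1/(4 - 24*6) = 1/(4 - 144) = 1/(-140) = -1/140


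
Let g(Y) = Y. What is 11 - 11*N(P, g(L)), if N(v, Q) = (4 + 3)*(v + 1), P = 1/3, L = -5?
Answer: -275/3 ≈ -91.667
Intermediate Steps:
P = ⅓ ≈ 0.33333
N(v, Q) = 7 + 7*v (N(v, Q) = 7*(1 + v) = 7 + 7*v)
11 - 11*N(P, g(L)) = 11 - 11*(7 + 7*(⅓)) = 11 - 11*(7 + 7/3) = 11 - 11*28/3 = 11 - 308/3 = -275/3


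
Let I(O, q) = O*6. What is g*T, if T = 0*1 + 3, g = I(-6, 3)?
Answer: -108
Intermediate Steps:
I(O, q) = 6*O
g = -36 (g = 6*(-6) = -36)
T = 3 (T = 0 + 3 = 3)
g*T = -36*3 = -108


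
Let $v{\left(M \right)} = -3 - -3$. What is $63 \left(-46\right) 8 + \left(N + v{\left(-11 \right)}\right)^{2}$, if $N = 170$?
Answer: $5716$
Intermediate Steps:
$v{\left(M \right)} = 0$ ($v{\left(M \right)} = -3 + 3 = 0$)
$63 \left(-46\right) 8 + \left(N + v{\left(-11 \right)}\right)^{2} = 63 \left(-46\right) 8 + \left(170 + 0\right)^{2} = \left(-2898\right) 8 + 170^{2} = -23184 + 28900 = 5716$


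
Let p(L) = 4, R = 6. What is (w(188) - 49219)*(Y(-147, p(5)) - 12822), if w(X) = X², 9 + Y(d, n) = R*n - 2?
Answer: 177724875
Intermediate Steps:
Y(d, n) = -11 + 6*n (Y(d, n) = -9 + (6*n - 2) = -9 + (-2 + 6*n) = -11 + 6*n)
(w(188) - 49219)*(Y(-147, p(5)) - 12822) = (188² - 49219)*((-11 + 6*4) - 12822) = (35344 - 49219)*((-11 + 24) - 12822) = -13875*(13 - 12822) = -13875*(-12809) = 177724875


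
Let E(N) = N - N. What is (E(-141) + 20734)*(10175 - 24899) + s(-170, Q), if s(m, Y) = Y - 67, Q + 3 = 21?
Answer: -305287465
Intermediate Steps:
E(N) = 0
Q = 18 (Q = -3 + 21 = 18)
s(m, Y) = -67 + Y
(E(-141) + 20734)*(10175 - 24899) + s(-170, Q) = (0 + 20734)*(10175 - 24899) + (-67 + 18) = 20734*(-14724) - 49 = -305287416 - 49 = -305287465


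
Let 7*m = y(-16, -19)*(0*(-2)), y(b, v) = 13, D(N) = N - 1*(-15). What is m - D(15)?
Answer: -30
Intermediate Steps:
D(N) = 15 + N (D(N) = N + 15 = 15 + N)
m = 0 (m = (13*(0*(-2)))/7 = (13*0)/7 = (1/7)*0 = 0)
m - D(15) = 0 - (15 + 15) = 0 - 1*30 = 0 - 30 = -30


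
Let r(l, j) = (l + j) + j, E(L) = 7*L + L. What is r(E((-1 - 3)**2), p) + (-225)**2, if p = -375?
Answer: 50003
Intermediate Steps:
E(L) = 8*L
r(l, j) = l + 2*j (r(l, j) = (j + l) + j = l + 2*j)
r(E((-1 - 3)**2), p) + (-225)**2 = (8*(-1 - 3)**2 + 2*(-375)) + (-225)**2 = (8*(-4)**2 - 750) + 50625 = (8*16 - 750) + 50625 = (128 - 750) + 50625 = -622 + 50625 = 50003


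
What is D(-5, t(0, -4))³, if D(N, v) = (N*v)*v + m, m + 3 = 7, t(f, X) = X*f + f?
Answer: 64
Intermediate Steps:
t(f, X) = f + X*f
m = 4 (m = -3 + 7 = 4)
D(N, v) = 4 + N*v² (D(N, v) = (N*v)*v + 4 = N*v² + 4 = 4 + N*v²)
D(-5, t(0, -4))³ = (4 - 5*(0*(1 - 4))²)³ = (4 - 5*(0*(-3))²)³ = (4 - 5*0²)³ = (4 - 5*0)³ = (4 + 0)³ = 4³ = 64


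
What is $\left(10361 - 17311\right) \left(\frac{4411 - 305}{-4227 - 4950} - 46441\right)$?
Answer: $\frac{2962042482850}{9177} \approx 3.2277 \cdot 10^{8}$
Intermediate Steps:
$\left(10361 - 17311\right) \left(\frac{4411 - 305}{-4227 - 4950} - 46441\right) = - 6950 \left(\frac{4106}{-9177} - 46441\right) = - 6950 \left(4106 \left(- \frac{1}{9177}\right) - 46441\right) = - 6950 \left(- \frac{4106}{9177} - 46441\right) = \left(-6950\right) \left(- \frac{426193163}{9177}\right) = \frac{2962042482850}{9177}$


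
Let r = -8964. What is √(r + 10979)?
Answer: √2015 ≈ 44.889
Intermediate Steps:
√(r + 10979) = √(-8964 + 10979) = √2015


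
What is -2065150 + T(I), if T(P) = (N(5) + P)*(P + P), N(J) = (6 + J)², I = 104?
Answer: -2018350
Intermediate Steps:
T(P) = 2*P*(121 + P) (T(P) = ((6 + 5)² + P)*(P + P) = (11² + P)*(2*P) = (121 + P)*(2*P) = 2*P*(121 + P))
-2065150 + T(I) = -2065150 + 2*104*(121 + 104) = -2065150 + 2*104*225 = -2065150 + 46800 = -2018350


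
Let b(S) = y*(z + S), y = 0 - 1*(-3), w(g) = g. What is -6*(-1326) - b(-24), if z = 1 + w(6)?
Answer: 8007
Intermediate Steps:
z = 7 (z = 1 + 6 = 7)
y = 3 (y = 0 + 3 = 3)
b(S) = 21 + 3*S (b(S) = 3*(7 + S) = 21 + 3*S)
-6*(-1326) - b(-24) = -6*(-1326) - (21 + 3*(-24)) = 7956 - (21 - 72) = 7956 - 1*(-51) = 7956 + 51 = 8007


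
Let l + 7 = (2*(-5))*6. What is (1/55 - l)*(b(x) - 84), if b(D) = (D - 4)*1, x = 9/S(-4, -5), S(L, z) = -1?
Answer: -357542/55 ≈ -6500.8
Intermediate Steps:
l = -67 (l = -7 + (2*(-5))*6 = -7 - 10*6 = -7 - 60 = -67)
x = -9 (x = 9/(-1) = 9*(-1) = -9)
b(D) = -4 + D (b(D) = (-4 + D)*1 = -4 + D)
(1/55 - l)*(b(x) - 84) = (1/55 - 1*(-67))*((-4 - 9) - 84) = (1/55 + 67)*(-13 - 84) = (3686/55)*(-97) = -357542/55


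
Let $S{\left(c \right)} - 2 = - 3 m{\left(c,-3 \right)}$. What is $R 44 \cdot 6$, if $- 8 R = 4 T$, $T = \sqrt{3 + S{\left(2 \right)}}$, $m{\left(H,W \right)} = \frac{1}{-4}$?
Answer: $- 66 \sqrt{23} \approx -316.52$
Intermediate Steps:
$m{\left(H,W \right)} = - \frac{1}{4}$
$S{\left(c \right)} = \frac{11}{4}$ ($S{\left(c \right)} = 2 - - \frac{3}{4} = 2 + \frac{3}{4} = \frac{11}{4}$)
$T = \frac{\sqrt{23}}{2}$ ($T = \sqrt{3 + \frac{11}{4}} = \sqrt{\frac{23}{4}} = \frac{\sqrt{23}}{2} \approx 2.3979$)
$R = - \frac{\sqrt{23}}{4}$ ($R = - \frac{4 \frac{\sqrt{23}}{2}}{8} = - \frac{2 \sqrt{23}}{8} = - \frac{\sqrt{23}}{4} \approx -1.199$)
$R 44 \cdot 6 = - \frac{\sqrt{23}}{4} \cdot 44 \cdot 6 = - 11 \sqrt{23} \cdot 6 = - 66 \sqrt{23}$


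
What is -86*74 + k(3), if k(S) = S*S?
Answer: -6355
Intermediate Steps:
k(S) = S²
-86*74 + k(3) = -86*74 + 3² = -6364 + 9 = -6355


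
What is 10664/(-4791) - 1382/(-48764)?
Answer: -256699067/116814162 ≈ -2.1975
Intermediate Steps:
10664/(-4791) - 1382/(-48764) = 10664*(-1/4791) - 1382*(-1/48764) = -10664/4791 + 691/24382 = -256699067/116814162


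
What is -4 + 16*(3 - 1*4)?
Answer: -20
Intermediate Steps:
-4 + 16*(3 - 1*4) = -4 + 16*(3 - 4) = -4 + 16*(-1) = -4 - 16 = -20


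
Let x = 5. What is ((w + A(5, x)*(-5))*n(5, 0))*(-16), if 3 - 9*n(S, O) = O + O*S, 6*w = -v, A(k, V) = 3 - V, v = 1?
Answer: -472/9 ≈ -52.444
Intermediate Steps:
w = -⅙ (w = (-1*1)/6 = (⅙)*(-1) = -⅙ ≈ -0.16667)
n(S, O) = ⅓ - O/9 - O*S/9 (n(S, O) = ⅓ - (O + O*S)/9 = ⅓ + (-O/9 - O*S/9) = ⅓ - O/9 - O*S/9)
((w + A(5, x)*(-5))*n(5, 0))*(-16) = ((-⅙ + (3 - 1*5)*(-5))*(⅓ - ⅑*0 - ⅑*0*5))*(-16) = ((-⅙ + (3 - 5)*(-5))*(⅓ + 0 + 0))*(-16) = ((-⅙ - 2*(-5))*(⅓))*(-16) = ((-⅙ + 10)*(⅓))*(-16) = ((59/6)*(⅓))*(-16) = (59/18)*(-16) = -472/9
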